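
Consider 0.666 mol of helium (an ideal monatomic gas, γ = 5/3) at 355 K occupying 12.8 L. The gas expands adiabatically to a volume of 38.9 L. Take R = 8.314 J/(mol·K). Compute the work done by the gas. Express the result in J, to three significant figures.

W ≈ 1540 J

Adiabatic: TV^(γ−1) = const with γ = 5/3.
T₂ = T₁ (V₁/V₂)^(γ−1) = 355 × (12.8/38.9)^0.667 = 355 × 0.4766 = 169.2 K.
W_by = nCᵥ(T₁ − T₂) = (0.666)(12.47)(355 − 169.2) = 1543 J.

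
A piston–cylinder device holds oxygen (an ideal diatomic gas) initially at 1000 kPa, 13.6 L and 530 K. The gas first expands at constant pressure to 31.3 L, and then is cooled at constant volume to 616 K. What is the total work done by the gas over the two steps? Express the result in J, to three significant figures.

W_total ≈ 17700 J

Step 1 (isobaric): W = PΔV = (1000 kPa)(31.3 − 13.6 L) = 17700 J.
Step 2 (isochoric): W = 0 (constant volume).
W_total = 17700 + 0 = 17700 J.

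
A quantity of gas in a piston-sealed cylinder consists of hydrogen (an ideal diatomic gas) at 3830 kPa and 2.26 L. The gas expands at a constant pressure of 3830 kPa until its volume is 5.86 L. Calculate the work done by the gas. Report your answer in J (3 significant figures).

W ≈ 13800 J

Isobaric: W = P ΔV.
W = (3830 kPa)(5.86 − 2.26 L) = (3830)(3.6) = 13788 J.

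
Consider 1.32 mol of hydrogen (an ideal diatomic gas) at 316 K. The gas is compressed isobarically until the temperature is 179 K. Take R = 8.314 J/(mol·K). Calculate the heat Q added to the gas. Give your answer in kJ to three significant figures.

Q ≈ -5.26 kJ

Isobaric: W = nRΔT = (1.32)(8.314)(-137) = -1504 J.
ΔU = nCᵥΔT with Cᵥ = 5R/2: ΔU = (1.32)(20.79)(-137) = -3759 J.
Q = ΔU + W = -3759 − 1504 = -5262 J.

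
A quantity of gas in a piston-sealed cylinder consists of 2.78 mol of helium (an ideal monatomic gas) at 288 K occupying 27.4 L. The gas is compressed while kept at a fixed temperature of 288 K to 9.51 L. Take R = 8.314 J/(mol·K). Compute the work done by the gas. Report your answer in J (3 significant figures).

W ≈ -7040 J

Isothermal: W = nRT ln(V₂/V₁).
W = (2.78)(8.314)(288) × ln(9.51/27.4)
  = 6657 × -1.058
W_by_gas = -7044 J.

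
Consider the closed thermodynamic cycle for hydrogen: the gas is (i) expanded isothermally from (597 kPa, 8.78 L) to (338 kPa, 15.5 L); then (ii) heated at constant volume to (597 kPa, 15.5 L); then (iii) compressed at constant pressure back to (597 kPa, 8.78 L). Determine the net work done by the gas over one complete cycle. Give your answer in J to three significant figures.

W_net ≈ -1030 J

Leg (i): W = PᵢVᵢ ln(V_f/Vᵢ) = (5242) ln(15.5/8.78) = 2979 J.
Leg (ii): W = 0.
Leg (iii): W = PΔV = (597)(8.78 − 15.5) = -4012 J.
W_net = 2979 − 4012 = -1033 J.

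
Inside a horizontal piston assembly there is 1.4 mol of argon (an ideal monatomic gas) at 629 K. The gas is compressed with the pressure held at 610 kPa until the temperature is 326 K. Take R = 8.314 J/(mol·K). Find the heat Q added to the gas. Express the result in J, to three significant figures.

Isobaric: W = nRΔT = (1.4)(8.314)(-303) = -3527 J.
ΔU = nCᵥΔT with Cᵥ = 3R/2: ΔU = (1.4)(12.47)(-303) = -5290 J.
Q = ΔU + W = -5290 − 3527 = -8817 J.

Q ≈ -8820 J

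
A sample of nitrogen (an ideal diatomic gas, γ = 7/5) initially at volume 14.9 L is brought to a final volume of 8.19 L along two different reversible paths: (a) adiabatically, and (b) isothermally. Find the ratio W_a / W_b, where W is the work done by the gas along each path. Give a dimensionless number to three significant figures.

Path (a) adiabatic: W = P₁V₁(1 − (V₁/V₂)^(γ−1))/(γ−1) → W_a/(P₁V₁) = -0.6761.
Path (b) isothermal: W = P₁V₁ ln(V₂/V₁) → W_b/(P₁V₁) = -0.5984.
W_a / W_b = -0.6761 / -0.5984 = 1.13.

W_a / W_b ≈ 1.13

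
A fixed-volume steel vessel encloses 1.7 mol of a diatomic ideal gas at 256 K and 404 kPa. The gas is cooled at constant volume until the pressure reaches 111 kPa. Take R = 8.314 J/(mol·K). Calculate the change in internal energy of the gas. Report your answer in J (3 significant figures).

ΔU ≈ -6560 J

Constant volume ⇒ W = 0, so Q = ΔU = nCᵥΔT with Cᵥ = 5R/2 = 20.79 J/(mol·K).
At constant V, T₂/T₁ = P₂/P₁ ⇒ ΔT = T₁(P₂/P₁ − 1) = 256·(111/404 − 1) = -185.7 K.
ΔU = (1.7)(20.79)(-185.7) = -6560 J.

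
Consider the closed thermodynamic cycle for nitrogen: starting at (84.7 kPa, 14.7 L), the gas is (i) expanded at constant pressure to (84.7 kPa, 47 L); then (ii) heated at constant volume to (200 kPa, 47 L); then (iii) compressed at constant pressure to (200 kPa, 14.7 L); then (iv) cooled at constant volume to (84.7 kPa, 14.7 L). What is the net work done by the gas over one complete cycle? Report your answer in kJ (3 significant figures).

Constant-volume legs do no work.
W(i) = (84.7)(47 − 14.7) = 2736 J; W(iii) = (200)(14.7 − 47) = -6460 J.
W_net = 2736 − 6460 = -3724 J (the counter-clockwise enclosed area).

W_net ≈ -3.72 kJ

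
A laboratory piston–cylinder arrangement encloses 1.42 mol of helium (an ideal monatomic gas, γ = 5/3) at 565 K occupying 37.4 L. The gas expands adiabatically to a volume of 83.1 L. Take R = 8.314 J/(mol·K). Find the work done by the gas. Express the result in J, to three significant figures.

W ≈ 4130 J

Adiabatic: TV^(γ−1) = const with γ = 5/3.
T₂ = T₁ (V₁/V₂)^(γ−1) = 565 × (37.4/83.1)^0.667 = 565 × 0.5873 = 331.8 K.
W_by = nCᵥ(T₁ − T₂) = (1.42)(12.47)(565 − 331.8) = 4129 J.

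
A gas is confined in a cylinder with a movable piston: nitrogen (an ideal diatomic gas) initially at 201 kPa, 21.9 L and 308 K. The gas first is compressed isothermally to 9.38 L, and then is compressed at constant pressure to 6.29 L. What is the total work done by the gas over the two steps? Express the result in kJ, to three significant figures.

W_total ≈ -5.18 kJ

Step 1 (isothermal): W = P₁V₁ ln(V₂/V₁) = (4402) ln(9.38/21.9) = -3732 J.
After step 1: P = 469.3 kPa, V = 9.38 L, T = 308 K.
Step 2 (isobaric): W = PΔV = (469.3 kPa)(6.29 − 9.38 L) = -1450 J.
W_total = -3732 − 1450 = -5182 J.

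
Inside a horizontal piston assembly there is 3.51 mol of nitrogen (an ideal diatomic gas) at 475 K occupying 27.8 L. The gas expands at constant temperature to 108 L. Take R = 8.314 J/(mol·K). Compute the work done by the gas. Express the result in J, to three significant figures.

W ≈ 18800 J

Isothermal: W = nRT ln(V₂/V₁).
W = (3.51)(8.314)(475) × ln(108/27.8)
  = 13862 × 1.357
W_by_gas = 18811 J.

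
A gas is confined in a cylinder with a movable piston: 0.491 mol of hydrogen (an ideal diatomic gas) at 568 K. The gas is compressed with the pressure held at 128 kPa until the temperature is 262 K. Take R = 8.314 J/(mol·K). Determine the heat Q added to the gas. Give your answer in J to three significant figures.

Isobaric: W = nRΔT = (0.491)(8.314)(-306) = -1249 J.
ΔU = nCᵥΔT with Cᵥ = 5R/2: ΔU = (0.491)(20.79)(-306) = -3123 J.
Q = ΔU + W = -3123 − 1249 = -4372 J.

Q ≈ -4370 J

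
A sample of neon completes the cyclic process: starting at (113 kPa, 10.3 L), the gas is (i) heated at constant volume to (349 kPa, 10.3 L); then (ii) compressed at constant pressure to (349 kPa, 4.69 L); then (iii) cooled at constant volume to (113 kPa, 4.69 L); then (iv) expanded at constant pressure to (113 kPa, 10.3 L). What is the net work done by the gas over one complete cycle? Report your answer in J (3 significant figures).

Constant-volume legs do no work.
W(ii) = (349)(4.69 − 10.3) = -1958 J; W(iv) = (113)(10.3 − 4.69) = 633.9 J.
W_net = -1958 + 633.9 = -1324 J (the counter-clockwise enclosed area).

W_net ≈ -1320 J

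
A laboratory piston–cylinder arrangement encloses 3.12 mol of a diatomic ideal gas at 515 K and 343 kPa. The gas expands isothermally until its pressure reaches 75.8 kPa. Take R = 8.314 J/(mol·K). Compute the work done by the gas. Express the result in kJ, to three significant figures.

Isothermal process: W = nRT ln(V₂/V₁) = nRT ln(P₁/P₂).
W = (3.12)(8.314)(515) × ln(343/75.8)
  = 13359 × ln(4.525) = 13359 × 1.51
W_by_gas = 20167 J.

W ≈ 20.2 kJ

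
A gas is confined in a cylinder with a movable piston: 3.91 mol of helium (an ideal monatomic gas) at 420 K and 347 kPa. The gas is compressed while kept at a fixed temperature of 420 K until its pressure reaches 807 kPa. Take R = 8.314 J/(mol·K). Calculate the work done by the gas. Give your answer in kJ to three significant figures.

Isothermal process: W = nRT ln(V₂/V₁) = nRT ln(P₁/P₂).
W = (3.91)(8.314)(420) × ln(347/807)
  = 13653 × ln(0.43) = 13653 × -0.844
W_by_gas = -11523 J.

W ≈ -11.5 kJ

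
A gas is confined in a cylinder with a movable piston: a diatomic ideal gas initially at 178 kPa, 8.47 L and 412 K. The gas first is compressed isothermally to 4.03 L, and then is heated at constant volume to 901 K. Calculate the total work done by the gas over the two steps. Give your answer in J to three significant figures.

W_total ≈ -1120 J

Step 1 (isothermal): W = P₁V₁ ln(V₂/V₁) = (1508) ln(4.03/8.47) = -1120 J.
Step 2 (isochoric): W = 0 (constant volume).
W_total = -1120 + 0 = -1120 J.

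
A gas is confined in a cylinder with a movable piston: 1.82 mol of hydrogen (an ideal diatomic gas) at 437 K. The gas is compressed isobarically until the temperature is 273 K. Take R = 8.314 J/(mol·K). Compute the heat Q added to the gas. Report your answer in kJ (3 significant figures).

Isobaric: W = nRΔT = (1.82)(8.314)(-164) = -2482 J.
ΔU = nCᵥΔT with Cᵥ = 5R/2: ΔU = (1.82)(20.79)(-164) = -6204 J.
Q = ΔU + W = -6204 − 2482 = -8685 J.

Q ≈ -8.69 kJ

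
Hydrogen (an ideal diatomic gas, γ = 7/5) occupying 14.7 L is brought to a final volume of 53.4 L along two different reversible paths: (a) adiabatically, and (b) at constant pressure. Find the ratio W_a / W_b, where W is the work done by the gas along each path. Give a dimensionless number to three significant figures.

Path (a) adiabatic: W = P₁V₁(1 − (V₁/V₂)^(γ−1))/(γ−1) → W_a/(P₁V₁) = 1.008.
Path (b) isobaric: W = P₁(V₂ − V₁) → W_b/(P₁V₁) = 2.633.
W_a / W_b = 1.008 / 2.633 = 0.3828.

W_a / W_b ≈ 0.383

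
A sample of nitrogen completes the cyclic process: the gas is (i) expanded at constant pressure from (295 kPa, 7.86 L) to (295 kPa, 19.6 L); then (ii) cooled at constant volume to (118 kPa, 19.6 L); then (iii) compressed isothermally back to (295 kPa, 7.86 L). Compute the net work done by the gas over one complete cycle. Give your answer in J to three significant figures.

Leg (i): W = PΔV = (295)(19.6 − 7.86) = 3463 J.
Leg (ii): W = 0.
Leg (iii): W = PᵢVᵢ ln(V_f/Vᵢ) = (2313) ln(7.86/19.6) = -2113 J.
W_net = 3463 − 2113 = 1350 J.

W_net ≈ 1350 J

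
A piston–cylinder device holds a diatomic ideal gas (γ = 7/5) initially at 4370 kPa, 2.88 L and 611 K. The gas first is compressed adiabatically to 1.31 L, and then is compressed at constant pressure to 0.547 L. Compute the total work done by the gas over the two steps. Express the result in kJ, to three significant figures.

Step 1 (adiabatic): W = (P₁V₁ − P₂V₂)/(γ−1) = (12586 − 17247)/0.4 = -11654 J.
After step 1: P = 13166 kPa, V = 1.31 L, T = 837.3 K.
Step 2 (isobaric): W = PΔV = (13166 kPa)(0.547 − 1.31 L) = -10046 J.
W_total = -11654 − 10046 = -21700 J.

W_total ≈ -21.7 kJ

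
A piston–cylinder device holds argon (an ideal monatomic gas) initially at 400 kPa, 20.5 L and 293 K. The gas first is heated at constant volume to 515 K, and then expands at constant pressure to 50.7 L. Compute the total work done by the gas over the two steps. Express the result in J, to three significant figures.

W_total ≈ 21200 J

Step 1 (isochoric): W = 0 (constant volume).
After step 1: P = 703.1 kPa (V unchanged).
Step 2 (isobaric): W = PΔV = (703.1 kPa)(50.7 − 20.5 L) = 21233 J.
W_total = 0 + 21233 = 21233 J.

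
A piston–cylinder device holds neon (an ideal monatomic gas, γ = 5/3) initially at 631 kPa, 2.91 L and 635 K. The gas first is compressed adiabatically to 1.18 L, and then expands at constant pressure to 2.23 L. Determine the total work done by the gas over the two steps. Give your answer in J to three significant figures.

W_total ≈ 709 J

Step 1 (adiabatic): W = (P₁V₁ − P₂V₂)/(γ−1) = (1836 − 3352)/0.667 = -2273 J.
After step 1: P = 2840 kPa, V = 1.18 L, T = 1159 K.
Step 2 (isobaric): W = PΔV = (2840 kPa)(2.23 − 1.18 L) = 2982 J.
W_total = -2273 + 2982 = 709.2 J.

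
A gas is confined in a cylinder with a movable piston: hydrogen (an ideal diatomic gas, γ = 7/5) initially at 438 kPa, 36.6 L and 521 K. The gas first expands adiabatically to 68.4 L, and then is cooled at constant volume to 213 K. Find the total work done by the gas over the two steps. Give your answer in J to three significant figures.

Step 1 (adiabatic): W = (P₁V₁ − P₂V₂)/(γ−1) = (16031 − 12483)/0.4 = 8869 J.
Step 2 (isochoric): W = 0 (constant volume).
W_total = 8869 + 0 = 8869 J.

W_total ≈ 8870 J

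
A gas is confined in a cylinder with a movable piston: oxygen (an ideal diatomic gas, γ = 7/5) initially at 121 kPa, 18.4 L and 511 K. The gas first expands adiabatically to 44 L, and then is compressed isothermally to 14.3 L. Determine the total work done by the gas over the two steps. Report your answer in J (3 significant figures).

W_total ≈ -127 J

Step 1 (adiabatic): W = (P₁V₁ − P₂V₂)/(γ−1) = (2226 − 1571)/0.4 = 1639 J.
After step 1: P = 35.7 kPa, V = 44 L, T = 360.6 K.
Step 2 (isothermal): W = P₁V₁ ln(V₂/V₁) = (1571) ln(14.3/44) = -1766 J.
W_total = 1639 − 1766 = -126.8 J.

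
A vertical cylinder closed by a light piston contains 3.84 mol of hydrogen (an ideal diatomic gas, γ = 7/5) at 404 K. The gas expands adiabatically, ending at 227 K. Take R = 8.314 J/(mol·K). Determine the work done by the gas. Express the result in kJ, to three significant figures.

Adiabatic ⇒ Q = 0, so W_by = −ΔU = nCᵥ(T₁ − T₂).
Cᵥ = 5R/2 = 20.79 J/(mol·K).
W = (3.84)(20.79)(404 − 227) = 14127 J.

W ≈ 14.1 kJ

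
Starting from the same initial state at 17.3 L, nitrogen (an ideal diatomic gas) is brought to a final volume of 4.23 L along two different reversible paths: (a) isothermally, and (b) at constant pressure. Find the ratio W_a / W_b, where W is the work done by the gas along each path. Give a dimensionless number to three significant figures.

W_a / W_b ≈ 1.86

Path (a) isothermal: W = P₁V₁ ln(V₂/V₁) → W_a/(P₁V₁) = -1.409.
Path (b) isobaric: W = P₁(V₂ − V₁) → W_b/(P₁V₁) = -0.7555.
W_a / W_b = -1.409 / -0.7555 = 1.864.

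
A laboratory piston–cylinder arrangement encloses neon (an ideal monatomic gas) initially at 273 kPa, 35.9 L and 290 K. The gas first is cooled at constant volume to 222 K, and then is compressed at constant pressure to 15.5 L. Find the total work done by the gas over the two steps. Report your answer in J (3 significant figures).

W_total ≈ -4260 J

Step 1 (isochoric): W = 0 (constant volume).
After step 1: P = 209 kPa (V unchanged).
Step 2 (isobaric): W = PΔV = (209 kPa)(15.5 − 35.9 L) = -4263 J.
W_total = 0 − 4263 = -4263 J.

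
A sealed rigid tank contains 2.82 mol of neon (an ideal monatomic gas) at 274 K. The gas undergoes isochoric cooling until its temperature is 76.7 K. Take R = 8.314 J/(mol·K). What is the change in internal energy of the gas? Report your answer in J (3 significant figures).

Constant volume ⇒ W = 0, so Q = ΔU = nCᵥΔT with Cᵥ = 3R/2 = 12.47 J/(mol·K).
ΔU = (2.82)(12.47)(76.7 − 274) = -6939 J.

ΔU ≈ -6940 J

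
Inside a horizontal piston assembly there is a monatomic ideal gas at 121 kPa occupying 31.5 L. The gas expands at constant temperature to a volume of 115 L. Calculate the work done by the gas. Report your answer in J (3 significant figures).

W ≈ 4940 J

Isothermal: W = nRT ln(V₂/V₁) = P₁V₁ ln(V₂/V₁).
P₁V₁ = (121 kPa)(31.5 L) = 3812 J.
W = 3812 × ln(115/31.5) = 3812 × 1.295
W_by_gas = 4936 J.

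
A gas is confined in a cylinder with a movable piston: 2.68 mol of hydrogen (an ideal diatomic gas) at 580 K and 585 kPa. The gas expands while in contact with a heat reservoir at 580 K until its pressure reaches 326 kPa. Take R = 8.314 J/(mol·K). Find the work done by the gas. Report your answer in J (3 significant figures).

Isothermal process: W = nRT ln(V₂/V₁) = nRT ln(P₁/P₂).
W = (2.68)(8.314)(580) × ln(585/326)
  = 12923 × ln(1.794) = 12923 × 0.5847
W_by_gas = 7556 J.

W ≈ 7560 J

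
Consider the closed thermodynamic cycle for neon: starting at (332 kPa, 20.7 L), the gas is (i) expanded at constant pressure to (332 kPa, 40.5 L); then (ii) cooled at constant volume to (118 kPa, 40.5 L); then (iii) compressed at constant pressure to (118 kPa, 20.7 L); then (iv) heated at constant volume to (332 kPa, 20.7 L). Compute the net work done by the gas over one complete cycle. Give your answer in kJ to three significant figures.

W_net ≈ 4.24 kJ

Constant-volume legs do no work.
W(i) = (332)(40.5 − 20.7) = 6574 J; W(iii) = (118)(20.7 − 40.5) = -2336 J.
W_net = 6574 − 2336 = 4237 J (the clockwise enclosed area).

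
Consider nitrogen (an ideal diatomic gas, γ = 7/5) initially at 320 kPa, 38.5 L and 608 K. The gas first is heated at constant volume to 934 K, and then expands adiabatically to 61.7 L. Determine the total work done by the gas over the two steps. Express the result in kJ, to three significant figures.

W_total ≈ 8.13 kJ

Step 1 (isochoric): W = 0 (constant volume).
After step 1: P = 491.6 kPa (V unchanged).
Step 2 (adiabatic): W = (P₁V₁ − P₂V₂)/(γ−1) = (18926 − 15672)/0.4 = 8134 J.
W_total = 0 + 8134 = 8134 J.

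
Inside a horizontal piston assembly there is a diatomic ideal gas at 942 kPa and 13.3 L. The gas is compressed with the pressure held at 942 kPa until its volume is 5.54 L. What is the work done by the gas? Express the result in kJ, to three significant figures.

Isobaric: W = P ΔV.
W = (942 kPa)(5.54 − 13.3 L) = (942)(-7.76) = -7310 J.

W ≈ -7.31 kJ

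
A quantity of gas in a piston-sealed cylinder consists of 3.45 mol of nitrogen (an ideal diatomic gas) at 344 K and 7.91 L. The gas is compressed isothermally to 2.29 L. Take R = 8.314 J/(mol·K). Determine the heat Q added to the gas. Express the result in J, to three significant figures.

Isothermal ⇒ ΔU = 0, so Q = W = nRT ln(V₂/V₁).
Q = (3.45)(8.314)(344) ln(2.29/7.91) = 9867 × -1.24 = -12231 J.

Q ≈ -12200 J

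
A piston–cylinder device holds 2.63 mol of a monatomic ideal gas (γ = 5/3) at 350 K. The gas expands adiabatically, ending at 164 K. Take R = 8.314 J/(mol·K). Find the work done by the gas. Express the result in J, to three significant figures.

Adiabatic ⇒ Q = 0, so W_by = −ΔU = nCᵥ(T₁ − T₂).
Cᵥ = 3R/2 = 12.47 J/(mol·K).
W = (2.63)(12.47)(350 − 164) = 6101 J.

W ≈ 6100 J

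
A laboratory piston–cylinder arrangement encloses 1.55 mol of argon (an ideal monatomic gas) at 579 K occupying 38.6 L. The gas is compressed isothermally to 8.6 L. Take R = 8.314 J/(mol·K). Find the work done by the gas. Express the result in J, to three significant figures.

W ≈ -11200 J

Isothermal: W = nRT ln(V₂/V₁).
W = (1.55)(8.314)(579) × ln(8.6/38.6)
  = 7461 × -1.501
W_by_gas = -11203 J.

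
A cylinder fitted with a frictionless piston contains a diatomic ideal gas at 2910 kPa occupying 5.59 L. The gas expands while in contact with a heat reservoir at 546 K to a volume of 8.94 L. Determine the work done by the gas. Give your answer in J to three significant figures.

Isothermal: W = nRT ln(V₂/V₁) = P₁V₁ ln(V₂/V₁).
P₁V₁ = (2910 kPa)(5.59 L) = 16267 J.
W = 16267 × ln(8.94/5.59) = 16267 × 0.4696
W_by_gas = 7638 J.

W ≈ 7640 J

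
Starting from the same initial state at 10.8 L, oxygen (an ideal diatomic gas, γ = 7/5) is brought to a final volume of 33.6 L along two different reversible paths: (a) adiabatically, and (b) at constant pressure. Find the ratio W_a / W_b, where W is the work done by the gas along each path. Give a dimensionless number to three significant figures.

W_a / W_b ≈ 0.432

Path (a) adiabatic: W = P₁V₁(1 − (V₁/V₂)^(γ−1))/(γ−1) → W_a/(P₁V₁) = 0.9123.
Path (b) isobaric: W = P₁(V₂ − V₁) → W_b/(P₁V₁) = 2.111.
W_a / W_b = 0.9123 / 2.111 = 0.4321.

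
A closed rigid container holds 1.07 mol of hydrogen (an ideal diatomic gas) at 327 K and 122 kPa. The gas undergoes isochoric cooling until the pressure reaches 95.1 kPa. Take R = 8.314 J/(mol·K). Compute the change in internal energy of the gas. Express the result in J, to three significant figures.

Constant volume ⇒ W = 0, so Q = ΔU = nCᵥΔT with Cᵥ = 5R/2 = 20.79 J/(mol·K).
At constant V, T₂/T₁ = P₂/P₁ ⇒ ΔT = T₁(P₂/P₁ − 1) = 327·(95.1/122 − 1) = -72.1 K.
ΔU = (1.07)(20.79)(-72.1) = -1604 J.

ΔU ≈ -1600 J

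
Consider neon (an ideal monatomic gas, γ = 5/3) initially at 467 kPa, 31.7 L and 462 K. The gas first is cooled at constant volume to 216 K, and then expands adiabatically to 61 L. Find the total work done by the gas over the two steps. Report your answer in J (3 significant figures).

W_total ≈ 3670 J

Step 1 (isochoric): W = 0 (constant volume).
After step 1: P = 218.3 kPa (V unchanged).
Step 2 (adiabatic): W = (P₁V₁ − P₂V₂)/(γ−1) = (6921 − 4474)/0.667 = 3671 J.
W_total = 0 + 3671 = 3671 J.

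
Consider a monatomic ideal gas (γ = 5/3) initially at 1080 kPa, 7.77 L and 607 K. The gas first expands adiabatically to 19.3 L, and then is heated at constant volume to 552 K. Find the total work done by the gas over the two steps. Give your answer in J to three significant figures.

Step 1 (adiabatic): W = (P₁V₁ − P₂V₂)/(γ−1) = (8392 − 4575)/0.667 = 5724 J.
Step 2 (isochoric): W = 0 (constant volume).
W_total = 5724 + 0 = 5724 J.

W_total ≈ 5720 J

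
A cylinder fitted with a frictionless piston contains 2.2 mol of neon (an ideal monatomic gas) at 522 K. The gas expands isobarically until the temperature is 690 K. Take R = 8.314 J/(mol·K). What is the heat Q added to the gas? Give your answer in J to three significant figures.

Q ≈ 7680 J

Isobaric: W = nRΔT = (2.2)(8.314)(168) = 3073 J.
ΔU = nCᵥΔT with Cᵥ = 3R/2: ΔU = (2.2)(12.47)(168) = 4609 J.
Q = ΔU + W = 4609 + 3073 = 7682 J.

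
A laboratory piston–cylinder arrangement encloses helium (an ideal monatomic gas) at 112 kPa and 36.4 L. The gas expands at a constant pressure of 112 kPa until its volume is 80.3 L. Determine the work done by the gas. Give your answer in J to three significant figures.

Isobaric: W = P ΔV.
W = (112 kPa)(80.3 − 36.4 L) = (112)(43.9) = 4917 J.

W ≈ 4920 J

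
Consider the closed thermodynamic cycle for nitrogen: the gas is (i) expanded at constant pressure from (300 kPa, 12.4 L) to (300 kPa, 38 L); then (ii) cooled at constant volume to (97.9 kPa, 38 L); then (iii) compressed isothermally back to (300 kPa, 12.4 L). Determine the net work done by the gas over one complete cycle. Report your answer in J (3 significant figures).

Leg (i): W = PΔV = (300)(38 − 12.4) = 7680 J.
Leg (ii): W = 0.
Leg (iii): W = PᵢVᵢ ln(V_f/Vᵢ) = (3720) ln(12.4/38) = -4166 J.
W_net = 7680 − 4166 = 3514 J.

W_net ≈ 3510 J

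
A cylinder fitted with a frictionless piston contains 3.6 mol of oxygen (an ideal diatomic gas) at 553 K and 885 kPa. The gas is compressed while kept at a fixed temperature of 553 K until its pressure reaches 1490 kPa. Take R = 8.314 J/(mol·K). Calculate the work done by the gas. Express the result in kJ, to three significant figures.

Isothermal process: W = nRT ln(V₂/V₁) = nRT ln(P₁/P₂).
W = (3.6)(8.314)(553) × ln(885/1490)
  = 16552 × ln(0.594) = 16552 × -0.5209
W_by_gas = -8622 J.

W ≈ -8.62 kJ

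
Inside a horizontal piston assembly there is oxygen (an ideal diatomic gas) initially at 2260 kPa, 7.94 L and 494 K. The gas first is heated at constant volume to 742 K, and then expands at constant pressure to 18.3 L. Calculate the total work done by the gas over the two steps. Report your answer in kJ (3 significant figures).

Step 1 (isochoric): W = 0 (constant volume).
After step 1: P = 3395 kPa (V unchanged).
Step 2 (isobaric): W = PΔV = (3395 kPa)(18.3 − 7.94 L) = 35168 J.
W_total = 0 + 35168 = 35168 J.

W_total ≈ 35.2 kJ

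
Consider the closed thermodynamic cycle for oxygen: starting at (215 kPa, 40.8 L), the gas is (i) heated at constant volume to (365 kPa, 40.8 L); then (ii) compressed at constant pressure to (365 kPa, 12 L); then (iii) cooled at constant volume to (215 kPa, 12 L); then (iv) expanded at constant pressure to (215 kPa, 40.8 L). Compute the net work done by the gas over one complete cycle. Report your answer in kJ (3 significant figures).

Constant-volume legs do no work.
W(ii) = (365)(12 − 40.8) = -10512 J; W(iv) = (215)(40.8 − 12) = 6192 J.
W_net = -10512 + 6192 = -4320 J (the counter-clockwise enclosed area).

W_net ≈ -4.32 kJ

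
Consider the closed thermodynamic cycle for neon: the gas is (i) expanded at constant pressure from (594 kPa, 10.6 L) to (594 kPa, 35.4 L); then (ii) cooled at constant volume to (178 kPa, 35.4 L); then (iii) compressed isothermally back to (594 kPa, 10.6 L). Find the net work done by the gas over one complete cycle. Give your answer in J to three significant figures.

Leg (i): W = PΔV = (594)(35.4 − 10.6) = 14731 J.
Leg (ii): W = 0.
Leg (iii): W = PᵢVᵢ ln(V_f/Vᵢ) = (6301) ln(10.6/35.4) = -7598 J.
W_net = 14731 − 7598 = 7133 J.

W_net ≈ 7130 J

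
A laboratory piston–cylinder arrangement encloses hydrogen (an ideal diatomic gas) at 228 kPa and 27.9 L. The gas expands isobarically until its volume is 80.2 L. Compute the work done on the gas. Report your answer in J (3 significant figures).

Isobaric: W = P ΔV.
W = (228 kPa)(80.2 − 27.9 L) = (228)(52.3) = 11924 J.
Work on gas = −W_by = -11924 J.

W ≈ -11900 J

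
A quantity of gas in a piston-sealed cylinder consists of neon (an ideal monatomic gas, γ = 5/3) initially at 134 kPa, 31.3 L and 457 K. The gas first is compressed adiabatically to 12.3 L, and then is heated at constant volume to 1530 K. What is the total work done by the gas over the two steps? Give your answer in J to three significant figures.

Step 1 (adiabatic): W = (P₁V₁ − P₂V₂)/(γ−1) = (4194 − 7818)/0.667 = -5435 J.
Step 2 (isochoric): W = 0 (constant volume).
W_total = -5435 + 0 = -5435 J.

W_total ≈ -5440 J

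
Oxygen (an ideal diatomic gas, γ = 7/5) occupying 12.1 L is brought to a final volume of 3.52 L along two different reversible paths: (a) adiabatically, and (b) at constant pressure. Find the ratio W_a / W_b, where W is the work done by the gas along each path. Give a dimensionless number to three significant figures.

Path (a) adiabatic: W = P₁V₁(1 − (V₁/V₂)^(γ−1))/(γ−1) → W_a/(P₁V₁) = -1.597.
Path (b) isobaric: W = P₁(V₂ − V₁) → W_b/(P₁V₁) = -0.7091.
W_a / W_b = -1.597 / -0.7091 = 2.252.

W_a / W_b ≈ 2.25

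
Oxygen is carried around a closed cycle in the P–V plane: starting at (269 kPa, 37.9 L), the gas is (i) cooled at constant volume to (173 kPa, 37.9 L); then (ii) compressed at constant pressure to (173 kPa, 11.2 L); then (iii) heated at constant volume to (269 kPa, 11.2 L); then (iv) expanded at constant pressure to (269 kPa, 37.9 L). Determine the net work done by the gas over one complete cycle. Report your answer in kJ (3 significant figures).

W_net ≈ 2.56 kJ

Constant-volume legs do no work.
W(ii) = (173)(11.2 − 37.9) = -4619 J; W(iv) = (269)(37.9 − 11.2) = 7182 J.
W_net = -4619 + 7182 = 2563 J (the clockwise enclosed area).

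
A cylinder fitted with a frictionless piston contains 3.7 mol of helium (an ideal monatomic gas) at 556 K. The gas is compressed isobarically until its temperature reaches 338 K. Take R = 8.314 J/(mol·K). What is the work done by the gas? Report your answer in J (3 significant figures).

W ≈ -6710 J

Isobaric: W = P ΔV = nR ΔT.
W = (3.7)(8.314)(338 − 556) = -6706 J.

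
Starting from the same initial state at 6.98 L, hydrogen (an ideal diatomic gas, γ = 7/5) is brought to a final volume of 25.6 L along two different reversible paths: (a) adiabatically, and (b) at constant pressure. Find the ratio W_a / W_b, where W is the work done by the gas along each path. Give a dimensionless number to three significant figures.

W_a / W_b ≈ 0.380

Path (a) adiabatic: W = P₁V₁(1 − (V₁/V₂)^(γ−1))/(γ−1) → W_a/(P₁V₁) = 1.013.
Path (b) isobaric: W = P₁(V₂ − V₁) → W_b/(P₁V₁) = 2.668.
W_a / W_b = 1.013 / 2.668 = 0.3799.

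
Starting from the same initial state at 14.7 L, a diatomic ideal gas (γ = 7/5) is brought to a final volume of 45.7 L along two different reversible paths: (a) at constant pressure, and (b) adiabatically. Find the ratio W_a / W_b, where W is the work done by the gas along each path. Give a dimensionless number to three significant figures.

Path (a) isobaric: W = P₁(V₂ − V₁) → W_a/(P₁V₁) = 2.109.
Path (b) adiabatic: W = P₁V₁(1 − (V₁/V₂)^(γ−1))/(γ−1) → W_b/(P₁V₁) = 0.9118.
W_a / W_b = 2.109 / 0.9118 = 2.313.

W_a / W_b ≈ 2.31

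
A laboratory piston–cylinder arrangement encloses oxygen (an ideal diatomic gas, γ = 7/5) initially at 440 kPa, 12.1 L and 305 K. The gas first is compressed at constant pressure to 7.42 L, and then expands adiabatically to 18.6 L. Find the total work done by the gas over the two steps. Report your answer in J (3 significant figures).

Step 1 (isobaric): W = PΔV = (440 kPa)(7.42 − 12.1 L) = -2059 J.
After step 1: P = 440 kPa, V = 7.42 L, T = 187 K.
Step 2 (adiabatic): W = (P₁V₁ − P₂V₂)/(γ−1) = (3265 − 2261)/0.4 = 2511 J.
W_total = -2059 + 2511 = 451.4 J.

W_total ≈ 451 J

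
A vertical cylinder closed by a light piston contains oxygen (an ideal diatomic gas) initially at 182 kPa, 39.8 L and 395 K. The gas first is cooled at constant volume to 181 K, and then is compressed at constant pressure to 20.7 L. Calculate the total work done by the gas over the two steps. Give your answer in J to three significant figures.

Step 1 (isochoric): W = 0 (constant volume).
After step 1: P = 83.4 kPa (V unchanged).
Step 2 (isobaric): W = PΔV = (83.4 kPa)(20.7 − 39.8 L) = -1593 J.
W_total = 0 − 1593 = -1593 J.

W_total ≈ -1590 J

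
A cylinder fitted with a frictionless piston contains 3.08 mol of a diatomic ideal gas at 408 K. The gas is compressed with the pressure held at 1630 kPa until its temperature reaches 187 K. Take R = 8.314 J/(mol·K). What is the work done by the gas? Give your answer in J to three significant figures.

W ≈ -5660 J

Isobaric: W = P ΔV = nR ΔT.
W = (3.08)(8.314)(187 − 408) = -5659 J.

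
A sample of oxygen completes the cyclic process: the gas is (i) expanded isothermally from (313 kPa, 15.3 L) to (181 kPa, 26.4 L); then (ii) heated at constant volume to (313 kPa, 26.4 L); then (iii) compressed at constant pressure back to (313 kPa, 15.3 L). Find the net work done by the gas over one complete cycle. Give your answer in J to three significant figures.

W_net ≈ -862 J

Leg (i): W = PᵢVᵢ ln(V_f/Vᵢ) = (4789) ln(26.4/15.3) = 2612 J.
Leg (ii): W = 0.
Leg (iii): W = PΔV = (313)(15.3 − 26.4) = -3474 J.
W_net = 2612 − 3474 = -861.9 J.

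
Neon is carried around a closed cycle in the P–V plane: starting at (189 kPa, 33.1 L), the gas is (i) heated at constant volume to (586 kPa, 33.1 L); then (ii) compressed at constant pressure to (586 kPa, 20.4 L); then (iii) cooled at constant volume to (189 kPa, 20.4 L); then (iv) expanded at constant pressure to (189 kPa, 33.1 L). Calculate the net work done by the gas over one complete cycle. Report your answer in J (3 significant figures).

Constant-volume legs do no work.
W(ii) = (586)(20.4 − 33.1) = -7442 J; W(iv) = (189)(33.1 − 20.4) = 2400 J.
W_net = -7442 + 2400 = -5042 J (the counter-clockwise enclosed area).

W_net ≈ -5040 J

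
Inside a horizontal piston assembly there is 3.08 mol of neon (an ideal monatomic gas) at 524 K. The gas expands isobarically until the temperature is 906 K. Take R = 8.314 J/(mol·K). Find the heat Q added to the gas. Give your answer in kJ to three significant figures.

Q ≈ 24.5 kJ

Isobaric: W = nRΔT = (3.08)(8.314)(382) = 9782 J.
ΔU = nCᵥΔT with Cᵥ = 3R/2: ΔU = (3.08)(12.47)(382) = 14673 J.
Q = ΔU + W = 14673 + 9782 = 24455 J.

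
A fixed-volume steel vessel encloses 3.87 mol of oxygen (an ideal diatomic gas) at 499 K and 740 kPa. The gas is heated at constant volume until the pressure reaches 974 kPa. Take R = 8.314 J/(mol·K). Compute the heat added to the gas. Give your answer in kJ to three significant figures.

Q ≈ 12.7 kJ

Constant volume ⇒ W = 0, so Q = ΔU = nCᵥΔT with Cᵥ = 5R/2 = 20.79 J/(mol·K).
At constant V, T₂/T₁ = P₂/P₁ ⇒ ΔT = T₁(P₂/P₁ − 1) = 499·(974/740 − 1) = 157.8 K.
ΔU = (3.87)(20.79)(157.8) = 12692 J.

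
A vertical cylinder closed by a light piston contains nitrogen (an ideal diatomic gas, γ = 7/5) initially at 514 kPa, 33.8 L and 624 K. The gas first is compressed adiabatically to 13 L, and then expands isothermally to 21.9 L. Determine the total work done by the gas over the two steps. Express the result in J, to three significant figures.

W_total ≈ -6940 J

Step 1 (adiabatic): W = (P₁V₁ − P₂V₂)/(γ−1) = (17373 − 25461)/0.4 = -20219 J.
After step 1: P = 1959 kPa, V = 13 L, T = 914.5 K.
Step 2 (isothermal): W = P₁V₁ ln(V₂/V₁) = (25461) ln(21.9/13) = 13279 J.
W_total = -20219 + 13279 = -6940 J.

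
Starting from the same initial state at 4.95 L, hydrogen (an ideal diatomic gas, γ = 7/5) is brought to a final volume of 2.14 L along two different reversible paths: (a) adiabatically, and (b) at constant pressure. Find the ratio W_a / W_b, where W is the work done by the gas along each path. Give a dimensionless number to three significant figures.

W_a / W_b ≈ 1.76

Path (a) adiabatic: W = P₁V₁(1 − (V₁/V₂)^(γ−1))/(γ−1) → W_a/(P₁V₁) = -0.9964.
Path (b) isobaric: W = P₁(V₂ − V₁) → W_b/(P₁V₁) = -0.5677.
W_a / W_b = -0.9964 / -0.5677 = 1.755.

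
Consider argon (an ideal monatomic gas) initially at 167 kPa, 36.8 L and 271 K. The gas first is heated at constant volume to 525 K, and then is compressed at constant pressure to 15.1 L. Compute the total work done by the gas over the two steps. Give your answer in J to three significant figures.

W_total ≈ -7020 J

Step 1 (isochoric): W = 0 (constant volume).
After step 1: P = 323.5 kPa (V unchanged).
Step 2 (isobaric): W = PΔV = (323.5 kPa)(15.1 − 36.8 L) = -7020 J.
W_total = 0 − 7020 = -7020 J.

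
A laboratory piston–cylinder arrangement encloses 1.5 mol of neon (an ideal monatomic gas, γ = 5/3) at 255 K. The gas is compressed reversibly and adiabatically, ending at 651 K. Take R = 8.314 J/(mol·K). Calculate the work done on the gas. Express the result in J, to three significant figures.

W ≈ 7410 J

Adiabatic ⇒ Q = 0, so W_by = −ΔU = nCᵥ(T₁ − T₂).
Cᵥ = 3R/2 = 12.47 J/(mol·K).
W = (1.5)(12.47)(255 − 651) = -7408 J.
Work on gas = −W_by = 7408 J.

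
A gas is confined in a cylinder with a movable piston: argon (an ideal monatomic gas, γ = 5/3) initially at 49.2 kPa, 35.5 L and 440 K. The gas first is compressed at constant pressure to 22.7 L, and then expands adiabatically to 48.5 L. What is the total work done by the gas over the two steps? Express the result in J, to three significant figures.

W_total ≈ 35.6 J

Step 1 (isobaric): W = PΔV = (49.2 kPa)(22.7 − 35.5 L) = -629.8 J.
After step 1: P = 49.2 kPa, V = 22.7 L, T = 281.4 K.
Step 2 (adiabatic): W = (P₁V₁ − P₂V₂)/(γ−1) = (1117 − 673.3)/0.667 = 665.4 J.
W_total = -629.8 + 665.4 = 35.62 J.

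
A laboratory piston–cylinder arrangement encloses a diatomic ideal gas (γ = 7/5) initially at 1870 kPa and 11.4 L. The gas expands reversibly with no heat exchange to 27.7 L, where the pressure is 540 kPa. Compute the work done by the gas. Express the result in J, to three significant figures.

W ≈ 15900 J

Adiabatic: W = (P₁V₁ − P₂V₂)/(γ − 1) with γ = 7/5.
P₁V₁ = 21318 J, P₂V₂ = 14958 J.
W = (21318 − 14958) / 0.4 = 15900 J.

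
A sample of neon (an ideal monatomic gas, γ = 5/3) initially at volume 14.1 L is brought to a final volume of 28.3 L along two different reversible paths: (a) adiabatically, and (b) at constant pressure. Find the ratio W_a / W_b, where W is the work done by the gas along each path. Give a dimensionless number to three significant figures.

W_a / W_b ≈ 0.553

Path (a) adiabatic: W = P₁V₁(1 − (V₁/V₂)^(γ−1))/(γ−1) → W_a/(P₁V₁) = 0.5573.
Path (b) isobaric: W = P₁(V₂ − V₁) → W_b/(P₁V₁) = 1.007.
W_a / W_b = 0.5573 / 1.007 = 0.5534.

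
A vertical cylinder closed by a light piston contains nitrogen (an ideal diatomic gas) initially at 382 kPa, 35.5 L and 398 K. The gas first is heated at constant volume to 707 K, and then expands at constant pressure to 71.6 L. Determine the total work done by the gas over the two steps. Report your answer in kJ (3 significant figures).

Step 1 (isochoric): W = 0 (constant volume).
After step 1: P = 678.6 kPa (V unchanged).
Step 2 (isobaric): W = PΔV = (678.6 kPa)(71.6 − 35.5 L) = 24497 J.
W_total = 0 + 24497 = 24497 J.

W_total ≈ 24.5 kJ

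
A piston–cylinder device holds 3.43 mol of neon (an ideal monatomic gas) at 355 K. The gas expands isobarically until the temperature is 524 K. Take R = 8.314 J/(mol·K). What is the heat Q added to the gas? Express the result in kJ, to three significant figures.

Q ≈ 12.0 kJ

Isobaric: W = nRΔT = (3.43)(8.314)(169) = 4819 J.
ΔU = nCᵥΔT with Cᵥ = 3R/2: ΔU = (3.43)(12.47)(169) = 7229 J.
Q = ΔU + W = 7229 + 4819 = 12048 J.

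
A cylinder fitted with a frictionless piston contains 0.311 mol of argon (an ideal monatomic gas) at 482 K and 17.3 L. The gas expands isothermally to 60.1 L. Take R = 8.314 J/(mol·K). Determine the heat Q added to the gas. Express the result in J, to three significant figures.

Q ≈ 1550 J

Isothermal ⇒ ΔU = 0, so Q = W = nRT ln(V₂/V₁).
Q = (0.311)(8.314)(482) ln(60.1/17.3) = 1246 × 1.245 = 1552 J.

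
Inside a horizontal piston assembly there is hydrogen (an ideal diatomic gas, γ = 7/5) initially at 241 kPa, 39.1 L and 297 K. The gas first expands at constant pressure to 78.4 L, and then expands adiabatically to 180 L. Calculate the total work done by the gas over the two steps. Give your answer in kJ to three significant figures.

Step 1 (isobaric): W = PΔV = (241 kPa)(78.4 − 39.1 L) = 9471 J.
After step 1: P = 241 kPa, V = 78.4 L, T = 595.5 K.
Step 2 (adiabatic): W = (P₁V₁ − P₂V₂)/(γ−1) = (18894 − 13550)/0.4 = 13360 J.
W_total = 9471 + 13360 = 22831 J.

W_total ≈ 22.8 kJ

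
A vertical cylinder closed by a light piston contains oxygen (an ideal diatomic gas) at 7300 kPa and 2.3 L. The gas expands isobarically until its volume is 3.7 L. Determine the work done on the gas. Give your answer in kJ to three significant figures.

Isobaric: W = P ΔV.
W = (7300 kPa)(3.7 − 2.3 L) = (7300)(1.4) = 10220 J.
Work on gas = −W_by = -10220 J.

W ≈ -10.2 kJ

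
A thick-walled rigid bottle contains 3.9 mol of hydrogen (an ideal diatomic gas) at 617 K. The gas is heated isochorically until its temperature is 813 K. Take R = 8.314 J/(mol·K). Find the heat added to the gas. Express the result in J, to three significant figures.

Constant volume ⇒ W = 0, so Q = ΔU = nCᵥΔT with Cᵥ = 5R/2 = 20.79 J/(mol·K).
ΔU = (3.9)(20.79)(813 − 617) = 15888 J.

Q ≈ 15900 J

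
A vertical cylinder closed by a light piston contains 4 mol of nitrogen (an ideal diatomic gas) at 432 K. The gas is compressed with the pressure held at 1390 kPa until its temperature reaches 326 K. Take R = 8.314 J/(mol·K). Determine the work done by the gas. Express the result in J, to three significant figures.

Isobaric: W = P ΔV = nR ΔT.
W = (4)(8.314)(326 − 432) = -3525 J.

W ≈ -3530 J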